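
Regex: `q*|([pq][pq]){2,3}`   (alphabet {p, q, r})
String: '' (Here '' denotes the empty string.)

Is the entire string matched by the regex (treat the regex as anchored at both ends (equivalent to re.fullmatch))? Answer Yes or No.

Yes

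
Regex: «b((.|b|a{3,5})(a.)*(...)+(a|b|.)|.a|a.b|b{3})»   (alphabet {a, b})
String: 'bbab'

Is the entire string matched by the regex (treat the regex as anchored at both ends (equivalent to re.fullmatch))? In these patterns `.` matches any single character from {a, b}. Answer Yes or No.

No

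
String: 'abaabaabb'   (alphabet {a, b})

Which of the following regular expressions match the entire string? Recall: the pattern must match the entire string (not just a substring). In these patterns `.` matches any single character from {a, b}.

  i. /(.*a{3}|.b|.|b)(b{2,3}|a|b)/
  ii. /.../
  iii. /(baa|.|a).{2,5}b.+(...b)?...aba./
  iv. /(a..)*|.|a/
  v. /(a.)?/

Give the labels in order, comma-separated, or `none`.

i → no match
ii → no match
iii → no match
iv → match
v → no match

iv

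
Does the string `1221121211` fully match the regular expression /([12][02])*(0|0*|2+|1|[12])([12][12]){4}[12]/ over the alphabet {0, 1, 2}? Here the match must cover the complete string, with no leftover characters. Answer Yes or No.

Yes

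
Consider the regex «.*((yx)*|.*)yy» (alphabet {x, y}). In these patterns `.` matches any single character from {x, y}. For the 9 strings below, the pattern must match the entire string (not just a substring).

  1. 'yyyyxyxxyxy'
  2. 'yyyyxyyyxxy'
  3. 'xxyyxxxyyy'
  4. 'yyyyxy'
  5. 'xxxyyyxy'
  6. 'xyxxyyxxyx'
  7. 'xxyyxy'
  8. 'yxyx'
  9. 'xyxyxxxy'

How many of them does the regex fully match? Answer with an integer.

1 → no match — must end with 'yy'
2 → no match — must end with 'yy'
3 → match
4 → no match — must end with 'yy'
5 → no match — must end with 'yy'
6 → no match — must end with 'yy'
7 → no match — must end with 'yy'
8 → no match — must end with 'yy'
9 → no match — must end with 'yy'
Total matched: 1

1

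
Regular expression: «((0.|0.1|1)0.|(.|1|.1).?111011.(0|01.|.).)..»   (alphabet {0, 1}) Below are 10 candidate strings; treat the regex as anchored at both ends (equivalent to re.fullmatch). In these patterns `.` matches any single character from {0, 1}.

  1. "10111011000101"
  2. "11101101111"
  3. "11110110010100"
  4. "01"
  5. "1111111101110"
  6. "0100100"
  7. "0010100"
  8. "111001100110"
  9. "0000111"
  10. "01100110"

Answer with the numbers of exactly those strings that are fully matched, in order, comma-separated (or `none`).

3, 7

1 → no match
2 → no match
3 → match
4 → no match
5 → no match
6 → no match
7 → match
8 → no match
9 → no match
10 → no match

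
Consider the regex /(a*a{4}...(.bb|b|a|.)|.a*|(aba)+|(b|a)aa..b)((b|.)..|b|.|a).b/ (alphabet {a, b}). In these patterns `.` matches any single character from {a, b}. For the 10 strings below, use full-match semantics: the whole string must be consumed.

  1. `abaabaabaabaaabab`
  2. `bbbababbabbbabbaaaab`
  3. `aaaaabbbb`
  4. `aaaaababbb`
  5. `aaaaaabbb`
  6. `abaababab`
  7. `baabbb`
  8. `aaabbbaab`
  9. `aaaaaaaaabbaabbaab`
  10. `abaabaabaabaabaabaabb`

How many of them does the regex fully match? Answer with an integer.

1 → match
2 → no match
3 → match
4 → match
5 → match
6 → match
7 → match
8 → match
9 → match
10 → match
Total matched: 9

9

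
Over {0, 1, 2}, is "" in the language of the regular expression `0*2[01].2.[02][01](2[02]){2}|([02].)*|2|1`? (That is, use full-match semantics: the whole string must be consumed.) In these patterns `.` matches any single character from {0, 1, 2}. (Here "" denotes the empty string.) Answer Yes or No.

Yes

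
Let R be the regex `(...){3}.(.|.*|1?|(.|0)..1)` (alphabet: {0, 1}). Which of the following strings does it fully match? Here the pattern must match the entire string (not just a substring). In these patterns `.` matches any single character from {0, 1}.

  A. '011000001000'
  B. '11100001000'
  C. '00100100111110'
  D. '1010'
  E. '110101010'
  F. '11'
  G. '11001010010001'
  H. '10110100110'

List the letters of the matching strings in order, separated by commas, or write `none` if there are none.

A, B, C, G, H

A → match
B → match
C → match
D → no match
E → no match
F → no match
G → match
H → match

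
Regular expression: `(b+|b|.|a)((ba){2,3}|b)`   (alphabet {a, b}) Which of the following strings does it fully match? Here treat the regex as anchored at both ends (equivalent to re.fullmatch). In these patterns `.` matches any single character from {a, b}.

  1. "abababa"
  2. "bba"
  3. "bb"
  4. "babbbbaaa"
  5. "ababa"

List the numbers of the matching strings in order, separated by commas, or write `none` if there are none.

1, 3, 5

1 → match
2 → no match
3 → match
4 → no match
5 → match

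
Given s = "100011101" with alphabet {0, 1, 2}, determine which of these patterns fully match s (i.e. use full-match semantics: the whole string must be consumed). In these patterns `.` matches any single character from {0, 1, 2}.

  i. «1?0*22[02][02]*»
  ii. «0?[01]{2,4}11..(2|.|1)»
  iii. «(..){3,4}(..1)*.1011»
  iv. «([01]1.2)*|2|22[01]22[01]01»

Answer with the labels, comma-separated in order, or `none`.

ii

i → no match
ii → match
iii → no match — must end with "1011"
iv → no match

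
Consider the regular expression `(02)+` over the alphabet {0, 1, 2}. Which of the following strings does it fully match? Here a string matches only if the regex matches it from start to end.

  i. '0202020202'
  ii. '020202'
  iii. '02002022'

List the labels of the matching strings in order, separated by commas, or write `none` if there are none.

i. '0202020202' → match
ii. '020202' → match
iii. '02002022' → no match — must end with '02'

i, ii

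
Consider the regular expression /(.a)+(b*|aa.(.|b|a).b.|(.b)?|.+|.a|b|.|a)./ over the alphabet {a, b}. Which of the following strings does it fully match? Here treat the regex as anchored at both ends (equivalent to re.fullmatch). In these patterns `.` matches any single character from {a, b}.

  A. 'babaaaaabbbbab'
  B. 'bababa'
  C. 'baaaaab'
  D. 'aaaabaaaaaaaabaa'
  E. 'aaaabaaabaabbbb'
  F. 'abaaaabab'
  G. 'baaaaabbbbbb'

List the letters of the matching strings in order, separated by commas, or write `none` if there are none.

A, B, C, D, E, G

A → match
B → match
C → match
D → match
E → match
F → no match
G → match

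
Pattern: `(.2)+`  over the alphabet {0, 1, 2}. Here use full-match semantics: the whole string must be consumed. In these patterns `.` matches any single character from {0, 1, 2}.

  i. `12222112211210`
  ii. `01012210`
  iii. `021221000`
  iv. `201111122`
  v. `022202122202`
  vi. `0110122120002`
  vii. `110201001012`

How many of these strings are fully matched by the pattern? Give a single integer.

i → no match — must end with `2`
ii → no match — must end with `2`
iii → no match — must end with `2`
iv → no match
v → match
vi → no match
vii → no match
Total matched: 1

1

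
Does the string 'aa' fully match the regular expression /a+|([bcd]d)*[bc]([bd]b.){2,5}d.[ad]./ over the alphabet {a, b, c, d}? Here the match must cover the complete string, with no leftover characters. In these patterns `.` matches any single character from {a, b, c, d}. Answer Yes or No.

Yes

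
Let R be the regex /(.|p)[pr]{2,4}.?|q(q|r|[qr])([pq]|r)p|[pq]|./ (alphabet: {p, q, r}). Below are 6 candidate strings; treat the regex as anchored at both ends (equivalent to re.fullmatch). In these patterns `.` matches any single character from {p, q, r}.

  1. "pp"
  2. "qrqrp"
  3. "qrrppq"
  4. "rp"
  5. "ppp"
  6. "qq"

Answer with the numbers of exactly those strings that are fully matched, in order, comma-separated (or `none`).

1 → no match
2 → no match
3 → match
4 → no match
5 → match
6 → no match

3, 5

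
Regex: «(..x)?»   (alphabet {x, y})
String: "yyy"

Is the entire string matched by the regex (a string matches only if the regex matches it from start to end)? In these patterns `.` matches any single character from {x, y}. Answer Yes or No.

No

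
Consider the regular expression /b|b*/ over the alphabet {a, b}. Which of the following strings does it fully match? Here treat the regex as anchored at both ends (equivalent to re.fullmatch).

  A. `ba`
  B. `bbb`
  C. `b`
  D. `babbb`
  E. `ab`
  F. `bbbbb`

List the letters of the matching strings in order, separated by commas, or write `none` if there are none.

B, C, F

A → no match
B → match
C → match
D → no match
E → no match
F → match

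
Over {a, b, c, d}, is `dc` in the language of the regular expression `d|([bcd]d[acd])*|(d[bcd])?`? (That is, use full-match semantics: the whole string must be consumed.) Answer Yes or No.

Yes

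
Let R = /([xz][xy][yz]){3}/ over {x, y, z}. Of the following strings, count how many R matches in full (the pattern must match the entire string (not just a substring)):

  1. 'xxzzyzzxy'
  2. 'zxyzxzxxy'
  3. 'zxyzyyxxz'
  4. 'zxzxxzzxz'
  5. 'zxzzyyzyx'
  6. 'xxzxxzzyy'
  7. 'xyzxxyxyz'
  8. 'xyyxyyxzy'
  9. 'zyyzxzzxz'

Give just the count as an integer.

1 → match
2 → match
3 → match
4 → match
5 → no match
6 → match
7 → match
8 → no match
9 → match
Total matched: 7

7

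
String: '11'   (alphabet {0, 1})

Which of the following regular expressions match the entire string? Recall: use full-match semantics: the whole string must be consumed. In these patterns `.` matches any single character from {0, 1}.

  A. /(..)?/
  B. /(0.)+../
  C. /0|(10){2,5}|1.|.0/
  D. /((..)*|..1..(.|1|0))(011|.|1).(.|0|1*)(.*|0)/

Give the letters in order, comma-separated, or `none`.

A → match
B → no match — must start with '0'
C → match
D → match

A, C, D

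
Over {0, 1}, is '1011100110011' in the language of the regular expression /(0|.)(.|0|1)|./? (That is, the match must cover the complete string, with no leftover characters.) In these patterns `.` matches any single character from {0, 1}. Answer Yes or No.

No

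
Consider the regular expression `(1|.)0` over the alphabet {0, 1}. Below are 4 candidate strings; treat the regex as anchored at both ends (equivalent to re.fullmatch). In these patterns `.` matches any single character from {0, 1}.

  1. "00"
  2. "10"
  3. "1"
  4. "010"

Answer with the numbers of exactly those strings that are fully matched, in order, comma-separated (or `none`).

1 → match
2 → match
3 → no match — must end with "0"
4 → no match

1, 2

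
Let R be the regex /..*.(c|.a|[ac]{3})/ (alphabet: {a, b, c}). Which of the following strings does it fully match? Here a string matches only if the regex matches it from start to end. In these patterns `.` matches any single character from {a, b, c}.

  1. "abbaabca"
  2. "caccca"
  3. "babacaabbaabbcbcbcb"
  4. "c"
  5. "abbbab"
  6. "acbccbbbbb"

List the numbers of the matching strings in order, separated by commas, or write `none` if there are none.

1 → match
2 → match
3 → no match
4 → no match
5 → no match
6 → no match

1, 2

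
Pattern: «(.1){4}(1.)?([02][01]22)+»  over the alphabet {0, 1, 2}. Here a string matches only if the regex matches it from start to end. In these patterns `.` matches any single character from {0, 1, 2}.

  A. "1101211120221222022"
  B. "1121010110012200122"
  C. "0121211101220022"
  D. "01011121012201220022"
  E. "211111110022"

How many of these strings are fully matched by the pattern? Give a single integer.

3

A → no match
B → no match
C → match
D → match
E → match
Total matched: 3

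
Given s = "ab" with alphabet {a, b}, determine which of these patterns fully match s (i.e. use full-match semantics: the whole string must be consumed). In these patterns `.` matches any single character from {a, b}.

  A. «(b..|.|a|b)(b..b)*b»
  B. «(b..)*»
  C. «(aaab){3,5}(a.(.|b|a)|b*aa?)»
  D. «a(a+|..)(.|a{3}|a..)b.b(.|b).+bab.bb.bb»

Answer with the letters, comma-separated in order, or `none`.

A → match
B → no match
C → no match — must start with "aaab"
D → no match — must end with "bb"

A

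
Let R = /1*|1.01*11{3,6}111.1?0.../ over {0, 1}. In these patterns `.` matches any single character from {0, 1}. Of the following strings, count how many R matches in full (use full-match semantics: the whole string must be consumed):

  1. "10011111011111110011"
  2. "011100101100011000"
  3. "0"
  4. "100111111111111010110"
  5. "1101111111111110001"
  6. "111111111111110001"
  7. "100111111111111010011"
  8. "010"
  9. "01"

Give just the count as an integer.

1 → no match
2 → no match
3 → no match
4 → match
5 → match
6 → no match
7 → match
8 → no match
9 → no match
Total matched: 3

3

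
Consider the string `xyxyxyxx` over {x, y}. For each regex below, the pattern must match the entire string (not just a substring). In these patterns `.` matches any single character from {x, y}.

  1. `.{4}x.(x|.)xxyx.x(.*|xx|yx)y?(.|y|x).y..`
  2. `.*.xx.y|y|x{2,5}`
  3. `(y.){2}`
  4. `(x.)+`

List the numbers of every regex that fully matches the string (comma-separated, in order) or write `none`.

4

1 → no match
2 → no match
3 → no match — must start with `y`
4 → match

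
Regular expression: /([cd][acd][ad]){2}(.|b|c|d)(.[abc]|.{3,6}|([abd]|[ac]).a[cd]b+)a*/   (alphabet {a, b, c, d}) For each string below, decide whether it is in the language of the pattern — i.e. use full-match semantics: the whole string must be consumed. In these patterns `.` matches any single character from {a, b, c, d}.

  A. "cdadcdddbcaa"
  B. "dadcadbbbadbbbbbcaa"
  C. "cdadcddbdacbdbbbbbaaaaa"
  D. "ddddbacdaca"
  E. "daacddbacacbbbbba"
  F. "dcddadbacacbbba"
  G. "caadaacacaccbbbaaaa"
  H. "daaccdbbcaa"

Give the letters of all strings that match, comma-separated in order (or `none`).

A. "cdadcdddbcaa" → match
B → no match
C → no match
D. "ddddbacdaca" → no match
E → match
F → match
G → no match
H. "daaccdbbcaa" → match

A, E, F, H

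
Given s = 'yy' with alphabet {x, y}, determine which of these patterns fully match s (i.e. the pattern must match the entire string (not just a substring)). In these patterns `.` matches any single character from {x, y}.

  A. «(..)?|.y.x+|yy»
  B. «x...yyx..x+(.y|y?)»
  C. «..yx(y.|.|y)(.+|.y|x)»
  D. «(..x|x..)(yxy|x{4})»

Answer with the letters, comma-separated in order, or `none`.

A → match
B → no match — must start with 'x'
C → no match
D → no match

A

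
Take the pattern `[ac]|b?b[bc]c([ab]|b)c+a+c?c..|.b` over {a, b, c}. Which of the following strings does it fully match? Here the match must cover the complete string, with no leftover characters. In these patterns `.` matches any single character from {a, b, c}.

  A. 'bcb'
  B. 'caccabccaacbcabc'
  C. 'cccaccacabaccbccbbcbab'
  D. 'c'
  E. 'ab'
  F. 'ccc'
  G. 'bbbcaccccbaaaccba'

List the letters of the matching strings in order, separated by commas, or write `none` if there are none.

D, E

A → no match
B → no match
C → no match
D → match
E → match
F → no match
G → no match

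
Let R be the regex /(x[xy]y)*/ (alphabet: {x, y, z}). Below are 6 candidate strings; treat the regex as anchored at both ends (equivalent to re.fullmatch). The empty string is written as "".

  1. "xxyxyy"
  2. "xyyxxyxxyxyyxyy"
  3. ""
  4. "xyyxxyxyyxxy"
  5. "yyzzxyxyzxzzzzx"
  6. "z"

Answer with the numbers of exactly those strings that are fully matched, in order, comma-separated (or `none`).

1, 2, 3, 4

1 → match
2 → match
3 → match
4 → match
5 → no match
6 → no match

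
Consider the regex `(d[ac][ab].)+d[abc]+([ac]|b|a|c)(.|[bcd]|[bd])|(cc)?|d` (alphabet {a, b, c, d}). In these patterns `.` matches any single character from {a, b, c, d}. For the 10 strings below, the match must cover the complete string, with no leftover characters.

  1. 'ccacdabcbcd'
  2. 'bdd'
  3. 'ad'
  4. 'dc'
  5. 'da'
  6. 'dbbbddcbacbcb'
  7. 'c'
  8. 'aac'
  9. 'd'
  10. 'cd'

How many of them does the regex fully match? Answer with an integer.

1

1 → no match
2 → no match
3 → no match
4 → no match
5 → no match
6 → no match
7 → no match
8 → no match
9 → match
10 → no match
Total matched: 1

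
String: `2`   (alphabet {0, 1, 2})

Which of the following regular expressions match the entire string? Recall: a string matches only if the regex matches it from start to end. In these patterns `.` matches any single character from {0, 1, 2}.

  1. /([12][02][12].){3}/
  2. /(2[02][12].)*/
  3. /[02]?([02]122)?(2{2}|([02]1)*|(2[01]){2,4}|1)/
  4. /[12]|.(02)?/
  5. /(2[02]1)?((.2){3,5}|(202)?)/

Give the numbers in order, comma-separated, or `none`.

1 → no match
2 → no match
3 → match
4 → match
5 → no match

3, 4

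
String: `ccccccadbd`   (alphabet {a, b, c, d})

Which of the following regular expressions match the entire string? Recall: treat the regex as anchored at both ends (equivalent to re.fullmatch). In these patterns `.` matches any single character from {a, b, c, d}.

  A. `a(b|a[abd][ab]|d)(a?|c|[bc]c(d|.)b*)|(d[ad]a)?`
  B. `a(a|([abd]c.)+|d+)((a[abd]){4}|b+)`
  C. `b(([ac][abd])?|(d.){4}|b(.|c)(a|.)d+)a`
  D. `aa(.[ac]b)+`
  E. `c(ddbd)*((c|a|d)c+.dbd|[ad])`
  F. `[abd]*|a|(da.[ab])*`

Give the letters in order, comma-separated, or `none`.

E

A → no match
B → no match — must start with `a`
C → no match — must start with `b`
D → no match — must start with `aa`
E → match
F → no match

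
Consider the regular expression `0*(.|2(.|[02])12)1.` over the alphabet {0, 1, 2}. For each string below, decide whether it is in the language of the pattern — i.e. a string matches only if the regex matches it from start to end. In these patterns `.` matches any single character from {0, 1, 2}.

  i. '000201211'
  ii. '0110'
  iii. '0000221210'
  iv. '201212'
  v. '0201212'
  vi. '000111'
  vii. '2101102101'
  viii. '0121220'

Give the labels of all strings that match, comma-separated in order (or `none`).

i → match
ii → match
iii → match
iv → match
v → match
vi → match
vii → no match
viii → no match

i, ii, iii, iv, v, vi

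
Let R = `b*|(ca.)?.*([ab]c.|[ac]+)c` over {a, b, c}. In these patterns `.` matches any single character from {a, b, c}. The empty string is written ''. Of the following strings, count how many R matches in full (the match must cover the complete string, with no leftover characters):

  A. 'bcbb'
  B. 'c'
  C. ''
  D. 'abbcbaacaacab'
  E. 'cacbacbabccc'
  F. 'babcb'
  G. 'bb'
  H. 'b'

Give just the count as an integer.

A → no match
B → no match
C → match
D → no match
E → match
F → no match
G → match
H → match
Total matched: 4

4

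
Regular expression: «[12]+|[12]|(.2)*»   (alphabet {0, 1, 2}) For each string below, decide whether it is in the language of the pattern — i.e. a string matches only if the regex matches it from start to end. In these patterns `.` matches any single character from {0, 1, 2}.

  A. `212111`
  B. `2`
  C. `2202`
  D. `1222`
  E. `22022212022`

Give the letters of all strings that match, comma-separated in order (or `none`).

A. `212111` → match
B. `2` → match
C. `2202` → match
D. `1222` → match
E. `22022212022` → no match

A, B, C, D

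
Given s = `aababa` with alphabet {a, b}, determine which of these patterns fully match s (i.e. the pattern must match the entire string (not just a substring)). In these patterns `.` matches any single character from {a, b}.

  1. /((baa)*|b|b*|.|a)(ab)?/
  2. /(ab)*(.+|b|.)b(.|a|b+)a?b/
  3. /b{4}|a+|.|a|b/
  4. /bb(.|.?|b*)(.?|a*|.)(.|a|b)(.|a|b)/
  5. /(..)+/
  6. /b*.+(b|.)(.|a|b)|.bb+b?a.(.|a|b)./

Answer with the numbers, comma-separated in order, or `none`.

1 → no match
2 → no match — must end with `b`
3 → no match
4 → no match — must start with `bb`
5 → match
6 → match

5, 6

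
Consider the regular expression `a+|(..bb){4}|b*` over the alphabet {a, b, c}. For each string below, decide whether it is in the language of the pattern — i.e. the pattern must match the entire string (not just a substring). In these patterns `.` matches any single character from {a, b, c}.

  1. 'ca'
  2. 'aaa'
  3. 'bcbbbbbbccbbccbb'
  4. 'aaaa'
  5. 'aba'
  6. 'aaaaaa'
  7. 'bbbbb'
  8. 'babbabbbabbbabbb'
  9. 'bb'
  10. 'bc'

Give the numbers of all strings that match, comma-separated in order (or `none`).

2, 3, 4, 6, 7, 8, 9

1 → no match
2 → match
3 → match
4 → match
5 → no match
6 → match
7 → match
8 → match
9 → match
10 → no match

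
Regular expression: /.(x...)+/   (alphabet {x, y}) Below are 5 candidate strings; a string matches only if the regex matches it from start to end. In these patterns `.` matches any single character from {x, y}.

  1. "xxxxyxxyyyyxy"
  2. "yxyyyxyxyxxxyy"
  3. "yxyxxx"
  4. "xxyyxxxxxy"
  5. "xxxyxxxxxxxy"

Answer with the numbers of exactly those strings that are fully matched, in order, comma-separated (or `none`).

none

1 → no match
2 → no match
3 → no match
4 → no match
5 → no match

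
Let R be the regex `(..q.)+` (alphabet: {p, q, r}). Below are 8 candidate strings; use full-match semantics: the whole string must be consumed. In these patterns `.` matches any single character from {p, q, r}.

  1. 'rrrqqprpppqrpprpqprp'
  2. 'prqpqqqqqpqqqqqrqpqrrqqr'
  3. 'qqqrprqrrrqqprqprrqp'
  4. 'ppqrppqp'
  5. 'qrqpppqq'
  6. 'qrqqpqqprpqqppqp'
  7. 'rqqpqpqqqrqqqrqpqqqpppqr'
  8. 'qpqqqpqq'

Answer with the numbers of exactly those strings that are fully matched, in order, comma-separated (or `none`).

2, 3, 4, 5, 6, 7, 8

1 → no match
2 → match
3 → match
4 → match
5 → match
6 → match
7 → match
8 → match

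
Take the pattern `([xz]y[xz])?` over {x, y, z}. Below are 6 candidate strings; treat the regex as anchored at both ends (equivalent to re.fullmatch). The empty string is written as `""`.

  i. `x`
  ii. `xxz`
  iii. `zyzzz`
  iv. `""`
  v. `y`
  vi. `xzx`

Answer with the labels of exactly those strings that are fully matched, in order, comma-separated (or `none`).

i → no match
ii → no match
iii → no match
iv → match
v → no match
vi → no match

iv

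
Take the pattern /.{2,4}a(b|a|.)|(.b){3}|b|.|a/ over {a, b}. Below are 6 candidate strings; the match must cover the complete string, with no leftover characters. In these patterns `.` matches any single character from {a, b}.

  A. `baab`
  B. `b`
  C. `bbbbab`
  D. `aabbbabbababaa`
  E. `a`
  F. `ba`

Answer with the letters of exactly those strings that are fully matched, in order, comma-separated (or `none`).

A. `baab` → match
B. `b` → match
C. `bbbbab` → match
D → no match
E. `a` → match
F. `ba` → no match

A, B, C, E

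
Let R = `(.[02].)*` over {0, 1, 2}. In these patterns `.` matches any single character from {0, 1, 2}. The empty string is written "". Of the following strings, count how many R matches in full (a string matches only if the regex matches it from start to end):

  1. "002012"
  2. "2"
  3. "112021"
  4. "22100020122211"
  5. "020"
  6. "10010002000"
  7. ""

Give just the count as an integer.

1 → no match
2 → no match
3 → no match
4 → no match
5 → match
6 → no match
7 → match
Total matched: 2

2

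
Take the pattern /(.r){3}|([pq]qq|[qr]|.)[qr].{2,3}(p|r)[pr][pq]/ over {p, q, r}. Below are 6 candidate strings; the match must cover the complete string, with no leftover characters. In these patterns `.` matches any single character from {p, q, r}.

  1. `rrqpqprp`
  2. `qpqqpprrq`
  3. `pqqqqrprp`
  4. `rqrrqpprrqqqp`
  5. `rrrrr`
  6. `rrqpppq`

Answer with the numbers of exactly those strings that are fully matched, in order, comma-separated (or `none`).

1 → match
2 → no match
3 → match
4 → no match
5 → no match
6 → match

1, 3, 6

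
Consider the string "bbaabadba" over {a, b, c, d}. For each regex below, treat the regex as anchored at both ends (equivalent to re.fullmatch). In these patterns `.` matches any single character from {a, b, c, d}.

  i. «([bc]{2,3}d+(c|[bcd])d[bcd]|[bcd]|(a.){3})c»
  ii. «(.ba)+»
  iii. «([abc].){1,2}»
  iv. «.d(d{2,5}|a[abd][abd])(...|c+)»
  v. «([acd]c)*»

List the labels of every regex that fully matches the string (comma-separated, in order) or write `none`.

i → no match — must end with "c"
ii → match
iii → no match
iv → no match
v → no match

ii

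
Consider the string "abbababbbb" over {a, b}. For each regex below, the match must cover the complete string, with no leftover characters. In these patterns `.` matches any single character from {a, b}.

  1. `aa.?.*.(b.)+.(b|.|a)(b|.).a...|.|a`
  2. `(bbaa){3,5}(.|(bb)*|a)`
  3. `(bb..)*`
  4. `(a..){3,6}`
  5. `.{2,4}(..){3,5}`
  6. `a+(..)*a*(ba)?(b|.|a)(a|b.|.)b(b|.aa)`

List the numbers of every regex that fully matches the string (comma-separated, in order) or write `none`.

1 → no match
2 → no match — must start with "bbaa"
3 → no match
4 → no match
5 → match
6 → match

5, 6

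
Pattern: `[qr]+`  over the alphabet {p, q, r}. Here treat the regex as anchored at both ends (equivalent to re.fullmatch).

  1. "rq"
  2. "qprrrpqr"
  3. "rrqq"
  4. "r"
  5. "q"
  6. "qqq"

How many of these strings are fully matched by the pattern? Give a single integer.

5

1 → match
2 → no match
3 → match
4 → match
5 → match
6 → match
Total matched: 5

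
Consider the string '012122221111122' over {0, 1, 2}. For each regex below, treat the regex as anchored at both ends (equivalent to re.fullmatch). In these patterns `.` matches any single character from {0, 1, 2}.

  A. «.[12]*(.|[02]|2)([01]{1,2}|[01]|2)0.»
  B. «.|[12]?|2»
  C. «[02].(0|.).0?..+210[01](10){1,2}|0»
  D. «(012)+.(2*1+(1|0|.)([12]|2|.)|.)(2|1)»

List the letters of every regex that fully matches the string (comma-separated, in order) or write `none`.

A → no match
B → no match
C → no match
D → match

D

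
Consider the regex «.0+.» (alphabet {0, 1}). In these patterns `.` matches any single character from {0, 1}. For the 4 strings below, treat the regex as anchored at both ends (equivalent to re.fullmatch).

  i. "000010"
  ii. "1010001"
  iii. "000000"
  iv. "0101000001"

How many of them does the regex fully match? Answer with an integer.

1

i → no match
ii → no match
iii → match
iv → no match
Total matched: 1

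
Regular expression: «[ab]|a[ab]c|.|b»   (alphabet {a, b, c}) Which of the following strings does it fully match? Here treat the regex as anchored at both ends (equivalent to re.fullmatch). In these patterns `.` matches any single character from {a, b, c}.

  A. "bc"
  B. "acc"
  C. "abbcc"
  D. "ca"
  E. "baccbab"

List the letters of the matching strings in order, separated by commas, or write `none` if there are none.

A → no match
B → no match
C → no match
D → no match
E → no match

none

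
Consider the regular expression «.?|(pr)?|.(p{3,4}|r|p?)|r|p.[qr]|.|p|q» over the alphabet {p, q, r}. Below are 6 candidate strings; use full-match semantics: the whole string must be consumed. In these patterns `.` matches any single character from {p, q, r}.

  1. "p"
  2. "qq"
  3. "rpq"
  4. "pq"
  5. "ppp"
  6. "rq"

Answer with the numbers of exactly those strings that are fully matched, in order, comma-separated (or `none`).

1

1 → match
2 → no match
3 → no match
4 → no match
5 → no match
6 → no match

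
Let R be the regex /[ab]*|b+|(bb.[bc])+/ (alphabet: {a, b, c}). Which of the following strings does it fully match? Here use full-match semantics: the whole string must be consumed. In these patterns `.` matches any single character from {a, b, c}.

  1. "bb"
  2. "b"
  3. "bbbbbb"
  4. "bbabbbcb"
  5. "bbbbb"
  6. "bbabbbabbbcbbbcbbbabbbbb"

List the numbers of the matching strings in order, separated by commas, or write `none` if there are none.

1, 2, 3, 4, 5, 6

1 → match
2 → match
3 → match
4 → match
5 → match
6 → match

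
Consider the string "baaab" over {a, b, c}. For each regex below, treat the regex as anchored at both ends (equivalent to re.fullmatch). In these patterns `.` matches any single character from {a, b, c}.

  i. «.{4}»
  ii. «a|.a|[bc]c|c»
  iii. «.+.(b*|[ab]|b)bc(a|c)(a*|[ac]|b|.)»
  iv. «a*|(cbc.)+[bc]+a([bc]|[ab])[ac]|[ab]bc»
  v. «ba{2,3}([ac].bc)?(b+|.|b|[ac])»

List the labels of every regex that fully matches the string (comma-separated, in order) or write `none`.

i → no match
ii → no match
iii → no match
iv → no match
v → match

v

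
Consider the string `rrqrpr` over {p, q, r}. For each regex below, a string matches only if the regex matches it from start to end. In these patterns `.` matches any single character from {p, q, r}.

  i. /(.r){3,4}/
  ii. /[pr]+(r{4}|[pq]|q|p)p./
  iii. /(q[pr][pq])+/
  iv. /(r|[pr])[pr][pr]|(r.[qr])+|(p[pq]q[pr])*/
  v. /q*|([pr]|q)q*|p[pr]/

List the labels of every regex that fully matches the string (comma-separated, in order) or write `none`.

i, iv

i → match
ii → no match
iii → no match — must start with `q`
iv → match
v → no match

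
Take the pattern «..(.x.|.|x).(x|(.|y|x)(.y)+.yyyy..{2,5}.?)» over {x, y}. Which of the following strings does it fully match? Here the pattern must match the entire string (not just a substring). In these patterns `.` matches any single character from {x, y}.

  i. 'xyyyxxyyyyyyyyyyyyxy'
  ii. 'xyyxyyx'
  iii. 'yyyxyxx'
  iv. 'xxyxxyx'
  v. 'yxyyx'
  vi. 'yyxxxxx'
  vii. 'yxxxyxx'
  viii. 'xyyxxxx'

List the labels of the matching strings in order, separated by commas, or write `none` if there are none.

i → match
ii. 'xyyxyyx' → match
iii. 'yyyxyxx' → match
iv. 'xxyxxyx' → match
v. 'yxyyx' → match
vi. 'yyxxxxx' → match
vii. 'yxxxyxx' → match
viii. 'xyyxxxx' → match

i, ii, iii, iv, v, vi, vii, viii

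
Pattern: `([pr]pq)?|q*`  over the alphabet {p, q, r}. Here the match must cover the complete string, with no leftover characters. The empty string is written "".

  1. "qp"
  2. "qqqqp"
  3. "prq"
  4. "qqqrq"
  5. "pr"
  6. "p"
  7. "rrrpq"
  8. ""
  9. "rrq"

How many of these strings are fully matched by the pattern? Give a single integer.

1

1 → no match
2 → no match
3 → no match
4 → no match
5 → no match
6 → no match
7 → no match
8 → match
9 → no match
Total matched: 1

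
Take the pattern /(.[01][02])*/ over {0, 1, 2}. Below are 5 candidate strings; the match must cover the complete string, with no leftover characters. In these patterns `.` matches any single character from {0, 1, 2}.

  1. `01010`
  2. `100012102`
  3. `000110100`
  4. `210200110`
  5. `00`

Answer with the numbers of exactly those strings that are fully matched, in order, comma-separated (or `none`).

2, 3, 4

1 → no match
2 → match
3 → match
4 → match
5 → no match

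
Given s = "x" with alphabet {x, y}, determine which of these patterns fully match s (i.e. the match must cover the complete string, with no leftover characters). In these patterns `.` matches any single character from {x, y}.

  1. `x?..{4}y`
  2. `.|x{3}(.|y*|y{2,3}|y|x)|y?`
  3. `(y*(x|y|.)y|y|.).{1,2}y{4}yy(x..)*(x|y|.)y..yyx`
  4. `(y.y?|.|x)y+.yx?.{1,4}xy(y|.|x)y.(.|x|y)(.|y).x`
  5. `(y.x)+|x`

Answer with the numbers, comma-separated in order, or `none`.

2, 5

1 → no match — must end with "y"
2 → match
3 → no match — must end with "yyx"
4 → no match
5 → match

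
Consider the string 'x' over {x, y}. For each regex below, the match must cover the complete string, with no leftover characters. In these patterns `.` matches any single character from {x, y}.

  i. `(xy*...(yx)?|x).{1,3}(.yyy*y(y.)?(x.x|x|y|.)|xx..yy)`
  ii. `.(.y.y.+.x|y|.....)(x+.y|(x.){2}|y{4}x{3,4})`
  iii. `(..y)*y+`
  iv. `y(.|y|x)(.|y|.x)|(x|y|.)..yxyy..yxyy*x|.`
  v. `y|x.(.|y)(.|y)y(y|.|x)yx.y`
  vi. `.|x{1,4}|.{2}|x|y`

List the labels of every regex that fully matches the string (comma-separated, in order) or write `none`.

iv, vi

i → no match
ii → no match
iii → no match — must end with 'y'
iv → match
v → no match — must end with 'y'
vi → match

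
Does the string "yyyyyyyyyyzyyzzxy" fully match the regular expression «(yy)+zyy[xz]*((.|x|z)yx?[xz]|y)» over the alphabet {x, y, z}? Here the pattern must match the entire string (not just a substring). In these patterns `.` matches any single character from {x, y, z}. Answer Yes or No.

Yes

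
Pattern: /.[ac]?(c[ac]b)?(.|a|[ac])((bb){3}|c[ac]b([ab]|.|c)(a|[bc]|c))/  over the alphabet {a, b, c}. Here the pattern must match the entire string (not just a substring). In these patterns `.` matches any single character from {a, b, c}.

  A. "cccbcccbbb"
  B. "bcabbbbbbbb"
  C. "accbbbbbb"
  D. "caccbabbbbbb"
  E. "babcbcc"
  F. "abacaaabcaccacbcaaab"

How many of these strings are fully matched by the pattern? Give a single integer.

A → match
B → match
C → match
D → match
E → no match
F → no match
Total matched: 4

4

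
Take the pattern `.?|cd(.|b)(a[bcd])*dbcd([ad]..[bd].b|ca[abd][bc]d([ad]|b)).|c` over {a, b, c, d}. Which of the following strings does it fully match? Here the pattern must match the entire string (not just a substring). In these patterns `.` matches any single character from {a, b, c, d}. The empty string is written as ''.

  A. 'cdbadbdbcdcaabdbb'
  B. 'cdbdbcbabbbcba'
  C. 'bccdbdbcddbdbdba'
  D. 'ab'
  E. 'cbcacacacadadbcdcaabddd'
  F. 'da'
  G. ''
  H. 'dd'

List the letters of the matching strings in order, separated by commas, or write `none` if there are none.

G

A → no match
B → no match
C → no match
D → no match
E → no match
F → no match
G → match
H → no match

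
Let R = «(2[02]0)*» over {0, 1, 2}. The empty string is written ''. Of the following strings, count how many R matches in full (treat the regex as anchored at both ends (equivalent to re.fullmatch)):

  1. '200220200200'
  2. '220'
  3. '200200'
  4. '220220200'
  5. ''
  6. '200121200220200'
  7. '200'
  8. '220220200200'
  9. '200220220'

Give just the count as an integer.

8

1 → match
2 → match
3 → match
4 → match
5 → match
6 → no match
7 → match
8 → match
9 → match
Total matched: 8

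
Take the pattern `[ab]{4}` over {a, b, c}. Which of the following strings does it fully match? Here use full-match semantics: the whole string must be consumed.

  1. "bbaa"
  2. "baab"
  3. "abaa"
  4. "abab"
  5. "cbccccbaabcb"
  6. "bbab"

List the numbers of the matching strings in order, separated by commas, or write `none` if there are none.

1, 2, 3, 4, 6

1 → match
2 → match
3 → match
4 → match
5 → no match
6 → match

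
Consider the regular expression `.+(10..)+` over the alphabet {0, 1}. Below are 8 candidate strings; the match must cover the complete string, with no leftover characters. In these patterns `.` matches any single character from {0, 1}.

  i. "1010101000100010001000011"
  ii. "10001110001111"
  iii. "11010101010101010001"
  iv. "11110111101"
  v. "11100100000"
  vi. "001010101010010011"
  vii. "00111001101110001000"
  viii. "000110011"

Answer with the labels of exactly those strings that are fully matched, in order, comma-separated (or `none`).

i → no match
ii → no match
iii → no match
iv → no match
v → no match
vi → no match
vii → match
viii → no match

vii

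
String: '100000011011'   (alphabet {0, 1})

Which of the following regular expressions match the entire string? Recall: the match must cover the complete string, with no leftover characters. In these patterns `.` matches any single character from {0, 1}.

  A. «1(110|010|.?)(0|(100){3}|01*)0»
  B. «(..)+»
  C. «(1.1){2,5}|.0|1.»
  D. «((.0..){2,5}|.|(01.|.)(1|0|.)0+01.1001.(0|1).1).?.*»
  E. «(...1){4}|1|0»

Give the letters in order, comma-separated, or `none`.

A → no match — must end with '0'
B → match
C → no match
D → match
E → no match

B, D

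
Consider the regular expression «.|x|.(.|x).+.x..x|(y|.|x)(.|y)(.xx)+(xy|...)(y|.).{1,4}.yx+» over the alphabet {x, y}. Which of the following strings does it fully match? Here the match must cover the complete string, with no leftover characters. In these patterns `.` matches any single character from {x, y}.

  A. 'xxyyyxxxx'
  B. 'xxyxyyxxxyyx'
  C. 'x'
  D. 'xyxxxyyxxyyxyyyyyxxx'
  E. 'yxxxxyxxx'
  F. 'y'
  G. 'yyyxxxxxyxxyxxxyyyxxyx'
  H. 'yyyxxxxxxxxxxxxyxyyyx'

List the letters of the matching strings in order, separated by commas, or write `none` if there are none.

A → match
B → match
C → match
D → no match
E → no match
F → match
G → match
H → match

A, B, C, F, G, H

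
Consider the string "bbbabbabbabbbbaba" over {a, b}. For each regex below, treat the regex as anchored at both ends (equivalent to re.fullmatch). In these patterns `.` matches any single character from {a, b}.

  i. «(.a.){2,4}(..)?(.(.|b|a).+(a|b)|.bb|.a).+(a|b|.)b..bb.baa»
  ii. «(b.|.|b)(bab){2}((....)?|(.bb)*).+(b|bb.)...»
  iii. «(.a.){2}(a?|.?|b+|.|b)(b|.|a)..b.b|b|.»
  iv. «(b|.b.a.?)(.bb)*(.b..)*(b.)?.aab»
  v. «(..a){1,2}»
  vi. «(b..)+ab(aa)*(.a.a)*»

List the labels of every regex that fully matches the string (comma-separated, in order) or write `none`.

i → no match — must end with "baa"
ii → match
iii → no match
iv → no match — must end with "aab"
v → no match
vi → no match

ii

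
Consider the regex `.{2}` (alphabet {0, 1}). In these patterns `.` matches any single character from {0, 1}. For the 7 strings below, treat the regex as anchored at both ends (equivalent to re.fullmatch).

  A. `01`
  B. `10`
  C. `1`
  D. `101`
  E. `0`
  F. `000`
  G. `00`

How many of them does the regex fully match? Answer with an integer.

3

A → match
B → match
C → no match
D → no match
E → no match
F → no match
G → match
Total matched: 3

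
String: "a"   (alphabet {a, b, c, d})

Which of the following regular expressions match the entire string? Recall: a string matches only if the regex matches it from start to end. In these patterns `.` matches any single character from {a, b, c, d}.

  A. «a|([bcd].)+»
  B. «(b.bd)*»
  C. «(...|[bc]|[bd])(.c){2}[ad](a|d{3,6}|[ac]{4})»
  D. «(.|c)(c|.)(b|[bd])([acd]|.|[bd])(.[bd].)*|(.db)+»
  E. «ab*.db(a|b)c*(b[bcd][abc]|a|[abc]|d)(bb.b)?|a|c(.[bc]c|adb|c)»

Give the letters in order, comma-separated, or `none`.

A → match
B → no match
C → no match
D → no match
E → match

A, E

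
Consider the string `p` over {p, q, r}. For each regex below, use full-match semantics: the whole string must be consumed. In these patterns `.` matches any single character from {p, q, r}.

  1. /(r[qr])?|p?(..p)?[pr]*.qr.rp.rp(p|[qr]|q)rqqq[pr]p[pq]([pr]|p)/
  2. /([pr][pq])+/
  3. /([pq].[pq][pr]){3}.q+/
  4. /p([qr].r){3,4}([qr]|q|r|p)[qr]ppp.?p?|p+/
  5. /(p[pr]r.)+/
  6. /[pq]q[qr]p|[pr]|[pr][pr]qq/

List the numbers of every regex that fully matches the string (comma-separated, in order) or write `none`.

1 → no match
2 → no match
3 → no match — must end with `q`
4 → match
5 → no match
6 → match

4, 6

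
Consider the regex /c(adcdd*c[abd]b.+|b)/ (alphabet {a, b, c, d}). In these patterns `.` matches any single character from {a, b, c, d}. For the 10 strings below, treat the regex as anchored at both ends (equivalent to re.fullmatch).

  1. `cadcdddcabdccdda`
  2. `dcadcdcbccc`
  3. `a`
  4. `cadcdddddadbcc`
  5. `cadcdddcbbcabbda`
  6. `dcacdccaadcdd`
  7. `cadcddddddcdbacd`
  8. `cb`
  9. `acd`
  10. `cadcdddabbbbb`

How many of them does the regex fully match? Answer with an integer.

1 → match
2 → no match — must start with `c`
3 → no match — must start with `c`
4 → no match
5 → match
6 → no match — must start with `c`
7 → match
8 → match
9 → no match — must start with `c`
10 → no match
Total matched: 4

4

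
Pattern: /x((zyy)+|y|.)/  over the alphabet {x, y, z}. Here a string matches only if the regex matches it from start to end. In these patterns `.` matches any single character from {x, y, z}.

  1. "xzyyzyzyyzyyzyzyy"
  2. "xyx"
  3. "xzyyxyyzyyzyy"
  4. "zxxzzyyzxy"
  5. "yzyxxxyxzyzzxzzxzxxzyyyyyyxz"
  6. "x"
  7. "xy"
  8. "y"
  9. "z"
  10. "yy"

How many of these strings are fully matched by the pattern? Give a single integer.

1

1 → no match
2 → no match
3 → no match
4 → no match — must start with "x"
5 → no match — must start with "x"
6 → no match
7 → match
8 → no match — must start with "x"
9 → no match — must start with "x"
10 → no match — must start with "x"
Total matched: 1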